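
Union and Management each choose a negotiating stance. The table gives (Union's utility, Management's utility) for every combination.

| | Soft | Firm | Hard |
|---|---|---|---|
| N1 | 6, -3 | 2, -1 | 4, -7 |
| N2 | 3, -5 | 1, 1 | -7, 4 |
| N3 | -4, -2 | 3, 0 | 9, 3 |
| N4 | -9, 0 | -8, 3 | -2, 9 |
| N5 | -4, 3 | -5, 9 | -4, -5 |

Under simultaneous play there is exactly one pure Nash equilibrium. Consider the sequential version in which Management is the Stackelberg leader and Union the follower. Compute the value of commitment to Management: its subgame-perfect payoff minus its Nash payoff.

0

Solve by backward induction (Management leads).
- Soft: Union compares 6, 3, -4, -9, -4 and picks N1; Management would get -3.
- Firm: Union compares 2, 1, 3, -8, -5 and picks N3; Management would get 0.
- Hard: Union compares 4, -7, 9, -2, -4 and picks N3; Management would get 3.
Management's induced payoffs are -3, 0, 3, so Management commits to Hard. Subgame-perfect outcome: (N3, Hard) with payoffs (9, 3).
Under simultaneous play:
Union's best replies: Soft→N1; Firm→N3; Hard→N3.
Management's best replies: N1→Firm; N2→Hard; N3→Hard; N4→Hard; N5→Firm.
Only (N3, Hard) has each player best-responding; Nash payoffs (9, 3).
Management's commitment gain: 3 − 3 = 0.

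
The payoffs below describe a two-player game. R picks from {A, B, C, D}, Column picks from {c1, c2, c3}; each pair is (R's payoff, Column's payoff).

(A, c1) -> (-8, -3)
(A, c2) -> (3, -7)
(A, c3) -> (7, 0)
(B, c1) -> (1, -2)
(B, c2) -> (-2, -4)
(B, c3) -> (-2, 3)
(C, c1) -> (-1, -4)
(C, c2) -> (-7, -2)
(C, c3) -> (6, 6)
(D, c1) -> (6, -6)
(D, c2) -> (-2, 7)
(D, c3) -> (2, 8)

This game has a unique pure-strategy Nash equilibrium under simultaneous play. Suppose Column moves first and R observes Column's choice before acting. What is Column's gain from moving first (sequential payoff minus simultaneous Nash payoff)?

0

Backward induction with Column moving first.
- c1: R compares -8, 1, -1, 6 and picks D; Column would get -6.
- c2: R compares 3, -2, -7, -2 and picks A; Column would get -7.
- c3: R compares 7, -2, 6, 2 and picks A; Column would get 0.
Maximizing over -6, -7, 0, Column chooses c3. Subgame-perfect outcome: (A, c3) with payoffs (7, 0).
For the simultaneous game, intersect best replies.
R's best replies: c1→D; c2→A; c3→A.
Column's best replies: A→c3; B→c3; C→c3; D→c3.
Only (A, c3) has each player best-responding; Nash payoffs (7, 0).
Column's commitment gain: 0 − 0 = 0.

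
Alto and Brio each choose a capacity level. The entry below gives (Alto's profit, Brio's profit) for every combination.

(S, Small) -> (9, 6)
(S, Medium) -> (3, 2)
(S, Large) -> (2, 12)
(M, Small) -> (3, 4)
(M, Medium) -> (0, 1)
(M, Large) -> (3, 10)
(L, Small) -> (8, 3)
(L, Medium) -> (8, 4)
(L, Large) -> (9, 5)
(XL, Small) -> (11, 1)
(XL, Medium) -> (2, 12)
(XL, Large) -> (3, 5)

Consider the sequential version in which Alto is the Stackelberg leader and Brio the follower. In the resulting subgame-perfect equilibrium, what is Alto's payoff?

9

Backward induction with Alto moving first.
- S: BR = Large, leader payoff 2.
- M: BR = Large, leader payoff 3.
- L: BR = Large, leader payoff 9.
- XL: BR = Medium, leader payoff 2.
Alto's induced payoffs are 2, 3, 9, 2, so Alto commits to L. Subgame-perfect outcome: (L, Large) with payoffs (9, 5).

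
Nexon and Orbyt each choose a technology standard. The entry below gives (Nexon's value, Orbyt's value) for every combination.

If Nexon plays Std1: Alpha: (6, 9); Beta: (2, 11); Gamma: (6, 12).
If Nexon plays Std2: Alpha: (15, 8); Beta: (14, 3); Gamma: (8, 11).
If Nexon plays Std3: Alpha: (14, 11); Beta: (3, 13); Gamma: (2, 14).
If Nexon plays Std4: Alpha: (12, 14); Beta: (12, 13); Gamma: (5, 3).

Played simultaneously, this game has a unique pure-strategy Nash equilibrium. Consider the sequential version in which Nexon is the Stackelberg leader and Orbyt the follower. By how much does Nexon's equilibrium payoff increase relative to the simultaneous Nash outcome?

4

Solve by backward induction (Nexon leads).
- Std1: BR = Gamma, leader payoff 6.
- Std2: BR = Gamma, leader payoff 8.
- Std3: BR = Gamma, leader payoff 2.
- Std4: BR = Alpha, leader payoff 12.
Maximizing over 6, 8, 2, 12, Nexon chooses Std4. Subgame-perfect outcome: (Std4, Alpha) with payoffs (12, 14).
For the simultaneous game, intersect best replies.
Nexon's best replies: Alpha→Std2; Beta→Std2; Gamma→Std2.
Orbyt's best replies: Std1→Gamma; Std2→Gamma; Std3→Gamma; Std4→Alpha.
The unique mutual best reply is (Std2, Gamma), giving (8, 11).
Nexon's commitment gain: 12 − 8 = 4.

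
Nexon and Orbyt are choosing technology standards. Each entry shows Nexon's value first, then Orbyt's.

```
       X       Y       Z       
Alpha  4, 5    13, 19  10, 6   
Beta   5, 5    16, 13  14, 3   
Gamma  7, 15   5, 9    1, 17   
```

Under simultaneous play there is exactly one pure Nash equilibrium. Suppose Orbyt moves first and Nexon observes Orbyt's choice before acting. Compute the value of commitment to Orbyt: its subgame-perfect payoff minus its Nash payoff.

2

Solve by backward induction (Orbyt leads).
- X: Nexon compares 4, 5, 7 and picks Gamma; Orbyt would get 15.
- Y: Nexon compares 13, 16, 5 and picks Beta; Orbyt would get 13.
- Z: Nexon compares 10, 14, 1 and picks Beta; Orbyt would get 3.
Among 15, 13, 3, the best is 15 at X. Subgame-perfect outcome: (Gamma, X) with payoffs (7, 15).
For the simultaneous game, intersect best replies.
Nexon's best replies: X→Gamma; Y→Beta; Z→Beta.
Orbyt's best replies: Alpha→Y; Beta→Y; Gamma→Z.
The unique mutual best reply is (Beta, Y), giving (16, 13).
Orbyt's commitment gain: 15 − 13 = 2.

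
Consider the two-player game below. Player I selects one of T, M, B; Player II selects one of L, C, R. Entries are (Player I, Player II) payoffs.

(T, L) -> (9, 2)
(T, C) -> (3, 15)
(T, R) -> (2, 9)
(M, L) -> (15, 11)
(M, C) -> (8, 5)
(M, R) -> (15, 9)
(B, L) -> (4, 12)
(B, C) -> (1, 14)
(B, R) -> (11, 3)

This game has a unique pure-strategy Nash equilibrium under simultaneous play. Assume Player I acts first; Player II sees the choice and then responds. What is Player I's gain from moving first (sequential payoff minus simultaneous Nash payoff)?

Player II best-responds to each possible Player I move:
- T: BR = C, leader payoff 3.
- M: BR = L, leader payoff 15.
- B: BR = C, leader payoff 1.
Player I's induced payoffs are 3, 15, 1, so Player I commits to M. Subgame-perfect outcome: (M, L) with payoffs (15, 11).
Under simultaneous play:
Player I's best replies: L→M; C→M; R→M.
Player II's best replies: T→C; M→L; B→C.
The unique mutual best reply is (M, L), giving (15, 11).
Player I's commitment gain: 15 − 15 = 0.

0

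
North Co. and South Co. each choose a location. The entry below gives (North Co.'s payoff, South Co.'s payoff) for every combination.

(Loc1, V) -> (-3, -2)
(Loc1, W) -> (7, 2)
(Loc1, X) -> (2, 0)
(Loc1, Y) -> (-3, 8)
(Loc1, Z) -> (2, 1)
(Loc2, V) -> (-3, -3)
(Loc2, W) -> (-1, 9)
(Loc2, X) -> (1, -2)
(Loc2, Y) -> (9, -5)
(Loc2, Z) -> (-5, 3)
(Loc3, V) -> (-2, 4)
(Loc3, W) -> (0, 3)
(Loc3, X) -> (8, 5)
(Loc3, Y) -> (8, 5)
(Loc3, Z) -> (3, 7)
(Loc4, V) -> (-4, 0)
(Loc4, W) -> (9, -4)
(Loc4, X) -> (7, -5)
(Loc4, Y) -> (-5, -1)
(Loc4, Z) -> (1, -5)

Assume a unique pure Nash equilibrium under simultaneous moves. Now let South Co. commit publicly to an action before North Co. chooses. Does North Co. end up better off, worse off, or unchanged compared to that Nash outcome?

North Co. best-responds to each possible South Co. move:
- V: North Co. compares -3, -3, -2, -4 and picks Loc3; South Co. would get 4.
- W: North Co. compares 7, -1, 0, 9 and picks Loc4; South Co. would get -4.
- X: North Co. compares 2, 1, 8, 7 and picks Loc3; South Co. would get 5.
- Y: North Co. compares -3, 9, 8, -5 and picks Loc2; South Co. would get -5.
- Z: North Co. compares 2, -5, 3, 1 and picks Loc3; South Co. would get 7.
Among 4, -4, 5, -5, 7, the best is 7 at Z. Subgame-perfect outcome: (Loc3, Z) with payoffs (3, 7).
Now find the simultaneous Nash equilibrium.
North Co.'s best replies: V→Loc3; W→Loc4; X→Loc3; Y→Loc2; Z→Loc3.
South Co.'s best replies: Loc1→Y; Loc2→W; Loc3→Z; Loc4→V.
Only (Loc3, Z) has each player best-responding; Nash payoffs (3, 7).
North Co. earns 3 sequentially versus 3 at the Nash outcome: unchanged.

unchanged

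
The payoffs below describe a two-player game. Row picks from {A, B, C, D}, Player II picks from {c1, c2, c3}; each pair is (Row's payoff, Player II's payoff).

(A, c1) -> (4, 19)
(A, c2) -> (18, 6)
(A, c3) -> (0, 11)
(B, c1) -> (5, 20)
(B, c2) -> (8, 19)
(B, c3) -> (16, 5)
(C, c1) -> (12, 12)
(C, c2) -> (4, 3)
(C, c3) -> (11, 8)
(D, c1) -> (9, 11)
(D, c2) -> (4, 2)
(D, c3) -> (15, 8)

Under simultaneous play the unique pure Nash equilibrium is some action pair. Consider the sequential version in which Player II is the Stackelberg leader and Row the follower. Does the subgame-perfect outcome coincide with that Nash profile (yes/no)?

Solve by backward induction (Player II leads).
- c1: BR = C, leader payoff 12.
- c2: BR = A, leader payoff 6.
- c3: BR = B, leader payoff 5.
Maximizing over 12, 6, 5, Player II chooses c1. Subgame-perfect outcome: (C, c1) with payoffs (12, 12).
Under simultaneous play:
Row's best replies: c1→C; c2→A; c3→B.
Player II's best replies: A→c1; B→c1; C→c1; D→c1.
Only (C, c1) has each player best-responding; Nash payoffs (12, 12).
Sequential outcome (C, c1) coincides with the Nash profile (C, c1).

yes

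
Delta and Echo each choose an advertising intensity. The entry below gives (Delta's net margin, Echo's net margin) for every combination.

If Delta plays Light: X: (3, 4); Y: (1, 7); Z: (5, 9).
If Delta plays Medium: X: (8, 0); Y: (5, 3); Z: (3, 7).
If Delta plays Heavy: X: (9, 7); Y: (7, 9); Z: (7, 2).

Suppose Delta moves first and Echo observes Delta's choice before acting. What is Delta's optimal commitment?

Backward induction with Delta moving first.
- Light: Echo compares 4, 7, 9 and picks Z; Delta would get 5.
- Medium: Echo compares 0, 3, 7 and picks Z; Delta would get 3.
- Heavy: Echo compares 7, 9, 2 and picks Y; Delta would get 7.
Delta's induced payoffs are 5, 3, 7, so Delta commits to Heavy. Subgame-perfect outcome: (Heavy, Y) with payoffs (7, 9).

Heavy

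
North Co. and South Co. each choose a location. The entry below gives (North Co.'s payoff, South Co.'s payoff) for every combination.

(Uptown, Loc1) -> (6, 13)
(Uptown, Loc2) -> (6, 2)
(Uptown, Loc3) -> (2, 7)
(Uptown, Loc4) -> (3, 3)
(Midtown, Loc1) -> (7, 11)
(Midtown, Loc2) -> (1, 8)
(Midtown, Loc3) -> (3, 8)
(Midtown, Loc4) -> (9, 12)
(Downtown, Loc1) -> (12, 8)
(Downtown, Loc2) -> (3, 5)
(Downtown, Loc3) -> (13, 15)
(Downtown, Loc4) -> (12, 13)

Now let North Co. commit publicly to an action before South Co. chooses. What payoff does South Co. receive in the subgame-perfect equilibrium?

South Co. best-responds to each possible North Co. move:
- Uptown: South Co. compares 13, 2, 7, 3 and picks Loc1; North Co. would get 6.
- Midtown: South Co. compares 11, 8, 8, 12 and picks Loc4; North Co. would get 9.
- Downtown: South Co. compares 8, 5, 15, 13 and picks Loc3; North Co. would get 13.
Maximizing over 6, 9, 13, North Co. chooses Downtown. Subgame-perfect outcome: (Downtown, Loc3) with payoffs (13, 15).

15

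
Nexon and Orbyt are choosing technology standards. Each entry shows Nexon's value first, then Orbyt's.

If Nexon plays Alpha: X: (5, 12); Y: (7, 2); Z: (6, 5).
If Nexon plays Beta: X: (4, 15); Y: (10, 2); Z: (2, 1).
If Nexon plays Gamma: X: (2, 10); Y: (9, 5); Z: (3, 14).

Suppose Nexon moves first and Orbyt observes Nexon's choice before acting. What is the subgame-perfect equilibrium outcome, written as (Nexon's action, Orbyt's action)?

(Alpha, X)

Solve by backward induction (Nexon leads).
- Alpha: BR = X, leader payoff 5.
- Beta: BR = X, leader payoff 4.
- Gamma: BR = Z, leader payoff 3.
Among 5, 4, 3, the best is 5 at Alpha. Subgame-perfect outcome: (Alpha, X) with payoffs (5, 12).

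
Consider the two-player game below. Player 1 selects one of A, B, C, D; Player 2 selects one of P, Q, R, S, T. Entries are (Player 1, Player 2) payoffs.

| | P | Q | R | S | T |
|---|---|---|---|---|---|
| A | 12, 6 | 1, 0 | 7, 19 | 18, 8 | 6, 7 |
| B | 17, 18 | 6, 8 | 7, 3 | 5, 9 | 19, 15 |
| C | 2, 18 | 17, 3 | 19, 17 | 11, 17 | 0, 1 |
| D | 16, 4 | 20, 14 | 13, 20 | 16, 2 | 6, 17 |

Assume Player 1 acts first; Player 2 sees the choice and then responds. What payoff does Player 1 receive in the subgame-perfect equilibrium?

17

Work backward from Player 2's decision.
- A: Player 2 compares 6, 0, 19, 8, 7 and picks R; Player 1 would get 7.
- B: Player 2 compares 18, 8, 3, 9, 15 and picks P; Player 1 would get 17.
- C: Player 2 compares 18, 3, 17, 17, 1 and picks P; Player 1 would get 2.
- D: Player 2 compares 4, 14, 20, 2, 17 and picks R; Player 1 would get 13.
Among 7, 17, 2, 13, the best is 17 at B. Subgame-perfect outcome: (B, P) with payoffs (17, 18).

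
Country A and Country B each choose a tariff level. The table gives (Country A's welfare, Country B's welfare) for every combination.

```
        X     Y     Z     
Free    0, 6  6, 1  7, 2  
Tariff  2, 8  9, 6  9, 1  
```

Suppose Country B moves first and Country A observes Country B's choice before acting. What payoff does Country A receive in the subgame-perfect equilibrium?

Solve by backward induction (Country B leads).
- X: Country A compares 0, 2 and picks Tariff; Country B would get 8.
- Y: Country A compares 6, 9 and picks Tariff; Country B would get 6.
- Z: Country A compares 7, 9 and picks Tariff; Country B would get 1.
Maximizing over 8, 6, 1, Country B chooses X. Subgame-perfect outcome: (Tariff, X) with payoffs (2, 8).

2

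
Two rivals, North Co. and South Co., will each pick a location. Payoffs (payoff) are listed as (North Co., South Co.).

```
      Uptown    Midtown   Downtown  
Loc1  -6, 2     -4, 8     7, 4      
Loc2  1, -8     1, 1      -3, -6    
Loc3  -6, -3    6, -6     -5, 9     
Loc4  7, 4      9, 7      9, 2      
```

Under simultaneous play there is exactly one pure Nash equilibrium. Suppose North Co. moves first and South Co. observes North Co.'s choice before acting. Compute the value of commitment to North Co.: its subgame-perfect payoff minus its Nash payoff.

Backward induction with North Co. moving first.
- Loc1: BR = Midtown, leader payoff -4.
- Loc2: BR = Midtown, leader payoff 1.
- Loc3: BR = Downtown, leader payoff -5.
- Loc4: BR = Midtown, leader payoff 9.
Among -4, 1, -5, 9, the best is 9 at Loc4. Subgame-perfect outcome: (Loc4, Midtown) with payoffs (9, 7).
For the simultaneous game, intersect best replies.
North Co.'s best replies: Uptown→Loc4; Midtown→Loc4; Downtown→Loc4.
South Co.'s best replies: Loc1→Midtown; Loc2→Midtown; Loc3→Downtown; Loc4→Midtown.
The unique mutual best reply is (Loc4, Midtown), giving (9, 7).
North Co.'s commitment gain: 9 − 9 = 0.

0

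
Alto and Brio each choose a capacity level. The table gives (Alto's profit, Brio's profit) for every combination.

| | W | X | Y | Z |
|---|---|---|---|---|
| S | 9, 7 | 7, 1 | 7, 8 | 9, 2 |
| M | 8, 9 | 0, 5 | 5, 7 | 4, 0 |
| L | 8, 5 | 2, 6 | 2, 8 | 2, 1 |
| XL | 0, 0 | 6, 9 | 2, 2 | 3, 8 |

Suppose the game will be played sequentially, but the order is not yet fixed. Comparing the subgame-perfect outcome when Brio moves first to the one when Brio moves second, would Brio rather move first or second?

second

If Alto leads: Brio's best replies are S→Y, M→W, L→Y, XL→X; Alto's induced payoffs 7, 8, 2, 6; outcome (M, W), payoffs (8, 9).
If Brio leads: Alto's best replies are W→S, X→S, Y→S, Z→S; Brio's induced payoffs 7, 1, 8, 2; outcome (S, Y), payoffs (7, 8).
Brio gets 8 moving first and 9 moving second, so Brio prefers to move second.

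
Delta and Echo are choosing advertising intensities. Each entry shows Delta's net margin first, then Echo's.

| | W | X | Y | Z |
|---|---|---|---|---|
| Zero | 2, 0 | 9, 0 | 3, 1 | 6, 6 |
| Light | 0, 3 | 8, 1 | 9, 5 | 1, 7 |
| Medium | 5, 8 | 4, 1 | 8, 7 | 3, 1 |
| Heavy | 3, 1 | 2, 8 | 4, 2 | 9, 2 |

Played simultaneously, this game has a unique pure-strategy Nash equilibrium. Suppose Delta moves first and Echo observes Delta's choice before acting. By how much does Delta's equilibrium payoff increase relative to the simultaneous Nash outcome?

1

Backward induction with Delta moving first.
- Zero: BR = Z, leader payoff 6.
- Light: BR = Z, leader payoff 1.
- Medium: BR = W, leader payoff 5.
- Heavy: BR = X, leader payoff 2.
Delta's induced payoffs are 6, 1, 5, 2, so Delta commits to Zero. Subgame-perfect outcome: (Zero, Z) with payoffs (6, 6).
Under simultaneous play:
Delta's best replies: W→Medium; X→Zero; Y→Light; Z→Heavy.
Echo's best replies: Zero→Z; Light→Z; Medium→W; Heavy→X.
The unique mutual best reply is (Medium, W), giving (5, 8).
Delta's commitment gain: 6 − 5 = 1.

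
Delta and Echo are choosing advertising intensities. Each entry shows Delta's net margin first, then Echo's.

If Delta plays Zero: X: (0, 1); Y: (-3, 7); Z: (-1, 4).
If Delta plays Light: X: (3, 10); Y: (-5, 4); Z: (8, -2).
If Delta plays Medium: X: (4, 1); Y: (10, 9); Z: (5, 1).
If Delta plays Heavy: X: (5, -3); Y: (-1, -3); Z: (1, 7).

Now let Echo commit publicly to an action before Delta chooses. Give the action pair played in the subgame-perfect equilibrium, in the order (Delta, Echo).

(Medium, Y)

Delta best-responds to each possible Echo move:
- X → Delta plays Heavy (best of 0, 3, 4, 5); Echo gets -3.
- Y → Delta plays Medium (best of -3, -5, 10, -1); Echo gets 9.
- Z → Delta plays Light (best of -1, 8, 5, 1); Echo gets -2.
Among -3, 9, -2, the best is 9 at Y. Subgame-perfect outcome: (Medium, Y) with payoffs (10, 9).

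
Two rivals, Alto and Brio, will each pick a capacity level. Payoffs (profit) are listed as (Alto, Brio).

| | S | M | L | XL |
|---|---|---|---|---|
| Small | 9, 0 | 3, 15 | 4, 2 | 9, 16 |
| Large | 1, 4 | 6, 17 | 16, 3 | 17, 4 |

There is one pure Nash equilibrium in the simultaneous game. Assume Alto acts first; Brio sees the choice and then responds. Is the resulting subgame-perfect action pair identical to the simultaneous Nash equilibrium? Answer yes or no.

Brio best-responds to each possible Alto move:
- Small → Brio plays XL (best of 0, 15, 2, 16); Alto gets 9.
- Large → Brio plays M (best of 4, 17, 3, 4); Alto gets 6.
Alto's induced payoffs are 9, 6, so Alto commits to Small. Subgame-perfect outcome: (Small, XL) with payoffs (9, 16).
Now find the simultaneous Nash equilibrium.
Alto's best replies: S→Small; M→Large; L→Large; XL→Large.
Brio's best replies: Small→XL; Large→M.
The unique mutual best reply is (Large, M), giving (6, 17).
Sequential outcome (Small, XL) differs from the Nash profile (Large, M).

no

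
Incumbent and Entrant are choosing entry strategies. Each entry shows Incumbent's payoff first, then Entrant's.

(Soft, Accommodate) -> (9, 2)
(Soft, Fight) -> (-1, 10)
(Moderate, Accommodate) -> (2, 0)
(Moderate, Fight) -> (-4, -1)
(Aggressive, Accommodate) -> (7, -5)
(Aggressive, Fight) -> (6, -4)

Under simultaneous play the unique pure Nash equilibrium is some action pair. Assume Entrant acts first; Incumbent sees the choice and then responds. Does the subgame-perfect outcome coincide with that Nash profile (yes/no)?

Work backward from Incumbent's decision.
- Accommodate: Incumbent compares 9, 2, 7 and picks Soft; Entrant would get 2.
- Fight: Incumbent compares -1, -4, 6 and picks Aggressive; Entrant would get -4.
Entrant's induced payoffs are 2, -4, so Entrant commits to Accommodate. Subgame-perfect outcome: (Soft, Accommodate) with payoffs (9, 2).
For the simultaneous game, intersect best replies.
Incumbent's best replies: Accommodate→Soft; Fight→Aggressive.
Entrant's best replies: Soft→Fight; Moderate→Accommodate; Aggressive→Fight.
The unique mutual best reply is (Aggressive, Fight), giving (6, -4).
Sequential outcome (Soft, Accommodate) differs from the Nash profile (Aggressive, Fight).

no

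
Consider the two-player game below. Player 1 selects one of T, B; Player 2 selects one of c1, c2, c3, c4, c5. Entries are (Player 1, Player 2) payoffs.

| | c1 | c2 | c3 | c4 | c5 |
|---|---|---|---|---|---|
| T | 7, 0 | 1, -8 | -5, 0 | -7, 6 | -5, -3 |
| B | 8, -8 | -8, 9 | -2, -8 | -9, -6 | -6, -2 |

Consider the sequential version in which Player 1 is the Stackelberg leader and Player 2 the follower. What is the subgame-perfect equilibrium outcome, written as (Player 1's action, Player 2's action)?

(T, c4)

Solve by backward induction (Player 1 leads).
- T: Player 2 compares 0, -8, 0, 6, -3 and picks c4; Player 1 would get -7.
- B: Player 2 compares -8, 9, -8, -6, -2 and picks c2; Player 1 would get -8.
Player 1's induced payoffs are -7, -8, so Player 1 commits to T. Subgame-perfect outcome: (T, c4) with payoffs (-7, 6).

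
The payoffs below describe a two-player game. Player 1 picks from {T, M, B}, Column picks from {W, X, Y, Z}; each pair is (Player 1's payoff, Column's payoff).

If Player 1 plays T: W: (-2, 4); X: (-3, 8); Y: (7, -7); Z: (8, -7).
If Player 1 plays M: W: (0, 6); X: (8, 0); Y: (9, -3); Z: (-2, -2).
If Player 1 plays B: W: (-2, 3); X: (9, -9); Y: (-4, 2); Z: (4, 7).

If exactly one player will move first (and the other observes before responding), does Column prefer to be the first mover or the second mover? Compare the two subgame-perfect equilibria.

If Player 1 leads: Column's best replies are T→X, M→W, B→Z; Player 1's induced payoffs -3, 0, 4; outcome (B, Z), payoffs (4, 7).
If Column leads: Player 1's best replies are W→M, X→B, Y→M, Z→T; Column's induced payoffs 6, -9, -3, -7; outcome (M, W), payoffs (0, 6).
Column gets 6 moving first and 7 moving second, so Column prefers to move second.

second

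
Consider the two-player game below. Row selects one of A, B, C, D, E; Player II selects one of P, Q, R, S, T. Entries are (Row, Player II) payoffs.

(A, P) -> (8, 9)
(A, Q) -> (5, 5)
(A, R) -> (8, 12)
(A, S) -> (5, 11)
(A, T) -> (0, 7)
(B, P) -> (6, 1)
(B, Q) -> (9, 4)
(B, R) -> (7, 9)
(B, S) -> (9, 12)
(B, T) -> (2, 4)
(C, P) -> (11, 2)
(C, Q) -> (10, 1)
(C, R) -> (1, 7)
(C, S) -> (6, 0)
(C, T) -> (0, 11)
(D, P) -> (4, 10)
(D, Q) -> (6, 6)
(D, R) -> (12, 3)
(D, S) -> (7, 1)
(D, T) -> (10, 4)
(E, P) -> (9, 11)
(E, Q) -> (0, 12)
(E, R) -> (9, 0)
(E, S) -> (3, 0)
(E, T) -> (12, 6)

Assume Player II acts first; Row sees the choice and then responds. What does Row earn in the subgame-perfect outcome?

Row best-responds to each possible Player II move:
- P: Row compares 8, 6, 11, 4, 9 and picks C; Player II would get 2.
- Q: Row compares 5, 9, 10, 6, 0 and picks C; Player II would get 1.
- R: Row compares 8, 7, 1, 12, 9 and picks D; Player II would get 3.
- S: Row compares 5, 9, 6, 7, 3 and picks B; Player II would get 12.
- T: Row compares 0, 2, 0, 10, 12 and picks E; Player II would get 6.
Among 2, 1, 3, 12, 6, the best is 12 at S. Subgame-perfect outcome: (B, S) with payoffs (9, 12).

9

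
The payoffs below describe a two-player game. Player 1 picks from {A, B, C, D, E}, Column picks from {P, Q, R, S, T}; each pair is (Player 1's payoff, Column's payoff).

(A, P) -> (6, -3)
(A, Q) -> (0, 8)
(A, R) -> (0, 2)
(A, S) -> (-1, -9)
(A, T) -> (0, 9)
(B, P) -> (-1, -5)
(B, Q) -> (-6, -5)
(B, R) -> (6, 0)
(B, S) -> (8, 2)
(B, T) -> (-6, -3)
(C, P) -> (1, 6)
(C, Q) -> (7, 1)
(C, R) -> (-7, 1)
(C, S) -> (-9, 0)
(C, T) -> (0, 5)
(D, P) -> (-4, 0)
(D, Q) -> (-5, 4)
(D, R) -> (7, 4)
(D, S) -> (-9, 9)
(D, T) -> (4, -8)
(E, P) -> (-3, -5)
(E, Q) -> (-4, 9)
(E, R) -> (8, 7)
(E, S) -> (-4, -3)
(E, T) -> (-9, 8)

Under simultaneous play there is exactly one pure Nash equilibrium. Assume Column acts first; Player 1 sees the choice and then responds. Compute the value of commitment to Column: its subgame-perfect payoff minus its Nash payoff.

5

Solve by backward induction (Column leads).
- P: BR = A, leader payoff -3.
- Q: BR = C, leader payoff 1.
- R: BR = E, leader payoff 7.
- S: BR = B, leader payoff 2.
- T: BR = D, leader payoff -8.
Maximizing over -3, 1, 7, 2, -8, Column chooses R. Subgame-perfect outcome: (E, R) with payoffs (8, 7).
Now find the simultaneous Nash equilibrium.
Player 1's best replies: P→A; Q→C; R→E; S→B; T→D.
Column's best replies: A→T; B→S; C→P; D→S; E→Q.
The unique mutual best reply is (B, S), giving (8, 2).
Column's commitment gain: 7 − 2 = 5.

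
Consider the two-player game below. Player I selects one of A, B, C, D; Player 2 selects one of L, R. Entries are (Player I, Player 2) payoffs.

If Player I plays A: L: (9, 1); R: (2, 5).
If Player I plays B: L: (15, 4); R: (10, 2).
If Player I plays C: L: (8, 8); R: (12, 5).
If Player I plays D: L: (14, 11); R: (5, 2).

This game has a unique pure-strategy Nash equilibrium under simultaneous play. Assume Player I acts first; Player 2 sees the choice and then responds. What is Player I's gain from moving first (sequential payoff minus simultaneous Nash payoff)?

0

Work backward from Player 2's decision.
- A: Player 2 compares 1, 5 and picks R; Player I would get 2.
- B: Player 2 compares 4, 2 and picks L; Player I would get 15.
- C: Player 2 compares 8, 5 and picks L; Player I would get 8.
- D: Player 2 compares 11, 2 and picks L; Player I would get 14.
Maximizing over 2, 15, 8, 14, Player I chooses B. Subgame-perfect outcome: (B, L) with payoffs (15, 4).
Now find the simultaneous Nash equilibrium.
Player I's best replies: L→B; R→C.
Player 2's best replies: A→R; B→L; C→L; D→L.
Only (B, L) has each player best-responding; Nash payoffs (15, 4).
Player I's commitment gain: 15 − 15 = 0.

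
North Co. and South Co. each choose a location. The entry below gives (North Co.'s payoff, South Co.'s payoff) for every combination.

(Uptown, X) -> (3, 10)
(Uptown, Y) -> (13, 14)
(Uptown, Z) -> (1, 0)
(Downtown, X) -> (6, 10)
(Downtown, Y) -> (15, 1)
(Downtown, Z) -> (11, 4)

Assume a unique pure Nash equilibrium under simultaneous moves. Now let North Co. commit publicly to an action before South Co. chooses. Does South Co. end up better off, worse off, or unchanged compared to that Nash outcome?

better off

South Co. best-responds to each possible North Co. move:
- Uptown → South Co. plays Y (best of 10, 14, 0); North Co. gets 13.
- Downtown → South Co. plays X (best of 10, 1, 4); North Co. gets 6.
Maximizing over 13, 6, North Co. chooses Uptown. Subgame-perfect outcome: (Uptown, Y) with payoffs (13, 14).
Under simultaneous play:
North Co.'s best replies: X→Downtown; Y→Downtown; Z→Downtown.
South Co.'s best replies: Uptown→Y; Downtown→X.
The unique mutual best reply is (Downtown, X), giving (6, 10).
South Co. earns 14 sequentially versus 10 at the Nash outcome: better off.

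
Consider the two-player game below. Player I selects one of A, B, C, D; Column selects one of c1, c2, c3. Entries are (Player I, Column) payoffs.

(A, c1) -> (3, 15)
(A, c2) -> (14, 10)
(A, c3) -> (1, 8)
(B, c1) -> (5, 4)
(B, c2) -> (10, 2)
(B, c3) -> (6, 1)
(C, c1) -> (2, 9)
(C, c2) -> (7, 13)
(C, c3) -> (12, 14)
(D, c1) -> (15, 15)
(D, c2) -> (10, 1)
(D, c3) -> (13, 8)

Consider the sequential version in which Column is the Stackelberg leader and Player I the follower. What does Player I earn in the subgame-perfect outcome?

15

Player I best-responds to each possible Column move:
- c1 → Player I plays D (best of 3, 5, 2, 15); Column gets 15.
- c2 → Player I plays A (best of 14, 10, 7, 10); Column gets 10.
- c3 → Player I plays D (best of 1, 6, 12, 13); Column gets 8.
Among 15, 10, 8, the best is 15 at c1. Subgame-perfect outcome: (D, c1) with payoffs (15, 15).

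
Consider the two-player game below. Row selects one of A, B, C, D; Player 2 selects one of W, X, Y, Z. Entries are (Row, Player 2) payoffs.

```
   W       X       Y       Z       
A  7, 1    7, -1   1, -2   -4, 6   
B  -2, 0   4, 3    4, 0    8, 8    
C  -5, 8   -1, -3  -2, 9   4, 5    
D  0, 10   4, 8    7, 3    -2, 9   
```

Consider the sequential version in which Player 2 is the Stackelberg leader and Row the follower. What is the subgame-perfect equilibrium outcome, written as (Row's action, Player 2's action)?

Row best-responds to each possible Player 2 move:
- W: Row compares 7, -2, -5, 0 and picks A; Player 2 would get 1.
- X: Row compares 7, 4, -1, 4 and picks A; Player 2 would get -1.
- Y: Row compares 1, 4, -2, 7 and picks D; Player 2 would get 3.
- Z: Row compares -4, 8, 4, -2 and picks B; Player 2 would get 8.
Among 1, -1, 3, 8, the best is 8 at Z. Subgame-perfect outcome: (B, Z) with payoffs (8, 8).

(B, Z)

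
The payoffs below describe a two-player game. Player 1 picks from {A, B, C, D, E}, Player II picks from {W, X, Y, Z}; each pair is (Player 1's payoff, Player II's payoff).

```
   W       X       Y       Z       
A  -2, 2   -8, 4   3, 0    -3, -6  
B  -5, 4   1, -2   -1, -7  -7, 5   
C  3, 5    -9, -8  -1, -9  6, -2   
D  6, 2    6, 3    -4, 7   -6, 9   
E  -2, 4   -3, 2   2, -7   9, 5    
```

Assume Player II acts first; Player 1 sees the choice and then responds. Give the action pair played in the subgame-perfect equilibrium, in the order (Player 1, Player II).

Solve by backward induction (Player II leads).
- W: Player 1 compares -2, -5, 3, 6, -2 and picks D; Player II would get 2.
- X: Player 1 compares -8, 1, -9, 6, -3 and picks D; Player II would get 3.
- Y: Player 1 compares 3, -1, -1, -4, 2 and picks A; Player II would get 0.
- Z: Player 1 compares -3, -7, 6, -6, 9 and picks E; Player II would get 5.
Player II's induced payoffs are 2, 3, 0, 5, so Player II commits to Z. Subgame-perfect outcome: (E, Z) with payoffs (9, 5).

(E, Z)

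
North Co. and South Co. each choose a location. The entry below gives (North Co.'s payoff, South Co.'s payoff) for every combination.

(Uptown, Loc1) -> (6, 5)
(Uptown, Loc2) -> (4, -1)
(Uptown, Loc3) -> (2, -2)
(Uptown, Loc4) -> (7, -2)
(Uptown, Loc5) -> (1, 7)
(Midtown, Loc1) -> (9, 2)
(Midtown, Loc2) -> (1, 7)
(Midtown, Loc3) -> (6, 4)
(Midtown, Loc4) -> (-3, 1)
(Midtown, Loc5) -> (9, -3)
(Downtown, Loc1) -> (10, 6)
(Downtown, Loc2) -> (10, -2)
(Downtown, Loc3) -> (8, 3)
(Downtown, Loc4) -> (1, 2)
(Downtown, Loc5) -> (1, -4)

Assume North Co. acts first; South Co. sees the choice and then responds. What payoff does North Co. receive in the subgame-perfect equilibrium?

10

Work backward from South Co.'s decision.
- Uptown: South Co. compares 5, -1, -2, -2, 7 and picks Loc5; North Co. would get 1.
- Midtown: South Co. compares 2, 7, 4, 1, -3 and picks Loc2; North Co. would get 1.
- Downtown: South Co. compares 6, -2, 3, 2, -4 and picks Loc1; North Co. would get 10.
North Co.'s induced payoffs are 1, 1, 10, so North Co. commits to Downtown. Subgame-perfect outcome: (Downtown, Loc1) with payoffs (10, 6).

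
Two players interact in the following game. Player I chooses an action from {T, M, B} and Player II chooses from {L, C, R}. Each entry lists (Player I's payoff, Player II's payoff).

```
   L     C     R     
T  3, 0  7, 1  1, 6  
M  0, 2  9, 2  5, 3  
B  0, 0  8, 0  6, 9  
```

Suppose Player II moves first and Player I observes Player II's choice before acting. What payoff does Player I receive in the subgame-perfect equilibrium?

6

Player I best-responds to each possible Player II move:
- L: BR = T, leader payoff 0.
- C: BR = M, leader payoff 2.
- R: BR = B, leader payoff 9.
Among 0, 2, 9, the best is 9 at R. Subgame-perfect outcome: (B, R) with payoffs (6, 9).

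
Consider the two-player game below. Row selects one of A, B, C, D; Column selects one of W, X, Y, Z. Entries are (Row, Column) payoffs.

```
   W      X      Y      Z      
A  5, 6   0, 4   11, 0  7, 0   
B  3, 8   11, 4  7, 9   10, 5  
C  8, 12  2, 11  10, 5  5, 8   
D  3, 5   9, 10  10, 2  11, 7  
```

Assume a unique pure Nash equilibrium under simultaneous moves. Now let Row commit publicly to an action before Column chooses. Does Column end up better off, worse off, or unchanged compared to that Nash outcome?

Work backward from Column's decision.
- A: BR = W, leader payoff 5.
- B: BR = Y, leader payoff 7.
- C: BR = W, leader payoff 8.
- D: BR = X, leader payoff 9.
Among 5, 7, 8, 9, the best is 9 at D. Subgame-perfect outcome: (D, X) with payoffs (9, 10).
For the simultaneous game, intersect best replies.
Row's best replies: W→C; X→B; Y→A; Z→D.
Column's best replies: A→W; B→Y; C→W; D→X.
The unique mutual best reply is (C, W), giving (8, 12).
Column earns 10 sequentially versus 12 at the Nash outcome: worse off.

worse off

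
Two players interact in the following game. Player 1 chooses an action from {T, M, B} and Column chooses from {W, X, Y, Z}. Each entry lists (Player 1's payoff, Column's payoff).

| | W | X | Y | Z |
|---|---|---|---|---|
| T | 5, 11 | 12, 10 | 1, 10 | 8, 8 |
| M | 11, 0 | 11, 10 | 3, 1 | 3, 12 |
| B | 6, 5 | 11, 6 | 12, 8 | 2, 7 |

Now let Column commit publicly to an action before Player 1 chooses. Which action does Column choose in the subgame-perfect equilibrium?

Player 1 best-responds to each possible Column move:
- W → Player 1 plays M (best of 5, 11, 6); Column gets 0.
- X → Player 1 plays T (best of 12, 11, 11); Column gets 10.
- Y → Player 1 plays B (best of 1, 3, 12); Column gets 8.
- Z → Player 1 plays T (best of 8, 3, 2); Column gets 8.
Among 0, 10, 8, 8, the best is 10 at X. Subgame-perfect outcome: (T, X) with payoffs (12, 10).

X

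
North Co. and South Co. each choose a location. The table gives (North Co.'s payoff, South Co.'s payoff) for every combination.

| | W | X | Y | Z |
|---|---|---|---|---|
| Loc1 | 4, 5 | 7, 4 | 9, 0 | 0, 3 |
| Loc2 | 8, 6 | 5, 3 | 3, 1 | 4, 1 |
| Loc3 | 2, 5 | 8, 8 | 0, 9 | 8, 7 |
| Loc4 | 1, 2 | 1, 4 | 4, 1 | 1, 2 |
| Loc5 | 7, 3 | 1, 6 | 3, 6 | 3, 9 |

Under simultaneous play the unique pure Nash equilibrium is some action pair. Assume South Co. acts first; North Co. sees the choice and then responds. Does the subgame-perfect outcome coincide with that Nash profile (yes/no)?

no

North Co. best-responds to each possible South Co. move:
- W → North Co. plays Loc2 (best of 4, 8, 2, 1, 7); South Co. gets 6.
- X → North Co. plays Loc3 (best of 7, 5, 8, 1, 1); South Co. gets 8.
- Y → North Co. plays Loc1 (best of 9, 3, 0, 4, 3); South Co. gets 0.
- Z → North Co. plays Loc3 (best of 0, 4, 8, 1, 3); South Co. gets 7.
South Co.'s induced payoffs are 6, 8, 0, 7, so South Co. commits to X. Subgame-perfect outcome: (Loc3, X) with payoffs (8, 8).
Under simultaneous play:
North Co.'s best replies: W→Loc2; X→Loc3; Y→Loc1; Z→Loc3.
South Co.'s best replies: Loc1→W; Loc2→W; Loc3→Y; Loc4→X; Loc5→Z.
The unique mutual best reply is (Loc2, W), giving (8, 6).
Sequential outcome (Loc3, X) differs from the Nash profile (Loc2, W).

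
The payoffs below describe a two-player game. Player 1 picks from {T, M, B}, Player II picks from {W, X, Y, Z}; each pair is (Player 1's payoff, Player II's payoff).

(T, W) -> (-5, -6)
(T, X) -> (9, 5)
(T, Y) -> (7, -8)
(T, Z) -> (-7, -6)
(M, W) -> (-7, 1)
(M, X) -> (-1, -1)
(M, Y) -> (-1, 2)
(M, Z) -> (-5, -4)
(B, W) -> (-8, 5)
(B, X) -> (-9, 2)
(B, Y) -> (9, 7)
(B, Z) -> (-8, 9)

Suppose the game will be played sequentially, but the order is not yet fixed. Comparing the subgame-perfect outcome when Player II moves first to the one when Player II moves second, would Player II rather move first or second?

If Player 1 leads: Player II's best replies are T→X, M→Y, B→Z; Player 1's induced payoffs 9, -1, -8; outcome (T, X), payoffs (9, 5).
If Player II leads: Player 1's best replies are W→T, X→T, Y→B, Z→M; Player II's induced payoffs -6, 5, 7, -4; outcome (B, Y), payoffs (9, 7).
Player II gets 7 moving first and 5 moving second, so Player II prefers to move first.

first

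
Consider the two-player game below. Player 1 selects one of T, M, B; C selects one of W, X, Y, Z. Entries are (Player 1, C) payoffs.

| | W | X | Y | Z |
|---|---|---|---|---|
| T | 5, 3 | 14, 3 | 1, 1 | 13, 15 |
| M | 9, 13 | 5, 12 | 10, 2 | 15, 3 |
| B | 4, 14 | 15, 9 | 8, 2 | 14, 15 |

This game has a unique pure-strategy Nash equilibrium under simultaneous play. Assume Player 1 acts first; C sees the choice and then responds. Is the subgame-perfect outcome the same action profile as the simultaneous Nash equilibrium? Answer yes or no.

no

C best-responds to each possible Player 1 move:
- T: BR = Z, leader payoff 13.
- M: BR = W, leader payoff 9.
- B: BR = Z, leader payoff 14.
Maximizing over 13, 9, 14, Player 1 chooses B. Subgame-perfect outcome: (B, Z) with payoffs (14, 15).
Now find the simultaneous Nash equilibrium.
Player 1's best replies: W→M; X→B; Y→M; Z→M.
C's best replies: T→Z; M→W; B→Z.
The unique mutual best reply is (M, W), giving (9, 13).
Sequential outcome (B, Z) differs from the Nash profile (M, W).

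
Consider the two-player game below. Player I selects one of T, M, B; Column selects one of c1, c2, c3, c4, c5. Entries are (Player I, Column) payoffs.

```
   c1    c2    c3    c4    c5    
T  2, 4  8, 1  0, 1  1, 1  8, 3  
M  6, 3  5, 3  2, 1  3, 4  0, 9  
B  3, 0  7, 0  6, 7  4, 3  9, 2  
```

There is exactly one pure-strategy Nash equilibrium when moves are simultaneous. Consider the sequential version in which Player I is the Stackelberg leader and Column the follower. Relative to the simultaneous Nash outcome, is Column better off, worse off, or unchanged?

Work backward from Column's decision.
- T → Column plays c1 (best of 4, 1, 1, 1, 3); Player I gets 2.
- M → Column plays c5 (best of 3, 3, 1, 4, 9); Player I gets 0.
- B → Column plays c3 (best of 0, 0, 7, 3, 2); Player I gets 6.
Maximizing over 2, 0, 6, Player I chooses B. Subgame-perfect outcome: (B, c3) with payoffs (6, 7).
For the simultaneous game, intersect best replies.
Player I's best replies: c1→M; c2→T; c3→B; c4→B; c5→B.
Column's best replies: T→c1; M→c5; B→c3.
Only (B, c3) has each player best-responding; Nash payoffs (6, 7).
Column earns 7 sequentially versus 7 at the Nash outcome: unchanged.

unchanged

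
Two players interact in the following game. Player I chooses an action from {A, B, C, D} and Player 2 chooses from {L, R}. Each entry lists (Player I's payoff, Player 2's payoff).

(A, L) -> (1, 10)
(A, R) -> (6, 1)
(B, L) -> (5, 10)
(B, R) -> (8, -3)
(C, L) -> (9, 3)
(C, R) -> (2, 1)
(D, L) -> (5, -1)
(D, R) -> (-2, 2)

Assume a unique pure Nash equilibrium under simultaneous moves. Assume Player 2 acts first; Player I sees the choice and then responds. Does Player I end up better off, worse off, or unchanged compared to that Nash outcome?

Solve by backward induction (Player 2 leads).
- L: BR = C, leader payoff 3.
- R: BR = B, leader payoff -3.
Player 2's induced payoffs are 3, -3, so Player 2 commits to L. Subgame-perfect outcome: (C, L) with payoffs (9, 3).
For the simultaneous game, intersect best replies.
Player I's best replies: L→C; R→B.
Player 2's best replies: A→L; B→L; C→L; D→R.
The unique mutual best reply is (C, L), giving (9, 3).
Player I earns 9 sequentially versus 9 at the Nash outcome: unchanged.

unchanged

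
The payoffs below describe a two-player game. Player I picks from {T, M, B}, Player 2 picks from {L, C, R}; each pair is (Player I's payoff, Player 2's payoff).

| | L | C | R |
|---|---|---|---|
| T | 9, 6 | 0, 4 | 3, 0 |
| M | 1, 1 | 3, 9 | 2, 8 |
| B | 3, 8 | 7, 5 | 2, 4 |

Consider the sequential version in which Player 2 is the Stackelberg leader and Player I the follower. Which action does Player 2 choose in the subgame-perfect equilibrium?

Backward induction with Player 2 moving first.
- L: BR = T, leader payoff 6.
- C: BR = B, leader payoff 5.
- R: BR = T, leader payoff 0.
Among 6, 5, 0, the best is 6 at L. Subgame-perfect outcome: (T, L) with payoffs (9, 6).

L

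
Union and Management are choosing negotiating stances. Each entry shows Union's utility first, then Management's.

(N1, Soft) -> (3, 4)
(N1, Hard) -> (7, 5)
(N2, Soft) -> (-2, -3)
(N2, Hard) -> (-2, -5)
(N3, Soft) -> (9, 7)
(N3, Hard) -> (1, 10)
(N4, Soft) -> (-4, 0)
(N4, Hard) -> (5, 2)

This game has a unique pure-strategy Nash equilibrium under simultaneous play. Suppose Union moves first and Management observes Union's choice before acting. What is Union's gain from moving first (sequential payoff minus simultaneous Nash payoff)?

0

Management best-responds to each possible Union move:
- N1 → Management plays Hard (best of 4, 5); Union gets 7.
- N2 → Management plays Soft (best of -3, -5); Union gets -2.
- N3 → Management plays Hard (best of 7, 10); Union gets 1.
- N4 → Management plays Hard (best of 0, 2); Union gets 5.
Maximizing over 7, -2, 1, 5, Union chooses N1. Subgame-perfect outcome: (N1, Hard) with payoffs (7, 5).
For the simultaneous game, intersect best replies.
Union's best replies: Soft→N3; Hard→N1.
Management's best replies: N1→Hard; N2→Soft; N3→Hard; N4→Hard.
The unique mutual best reply is (N1, Hard), giving (7, 5).
Union's commitment gain: 7 − 7 = 0.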